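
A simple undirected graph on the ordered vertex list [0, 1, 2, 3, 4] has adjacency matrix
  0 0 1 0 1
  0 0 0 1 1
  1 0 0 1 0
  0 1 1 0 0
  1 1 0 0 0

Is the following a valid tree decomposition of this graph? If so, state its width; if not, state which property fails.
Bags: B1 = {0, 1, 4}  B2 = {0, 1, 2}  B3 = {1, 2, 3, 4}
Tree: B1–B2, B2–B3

No — bags containing vertex 4 are not connected in the tree.

A tree decomposition must satisfy three properties: every vertex lies in some bag; for every edge, both endpoints lie together in some bag; and for every vertex, the bags containing it form a connected subtree. Here bags containing vertex 4 are not connected in the tree, so the decomposition is invalid.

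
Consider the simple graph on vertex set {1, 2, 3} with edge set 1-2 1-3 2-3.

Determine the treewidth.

2

A width-2 tree decomposition is:
Bags: B1 = {1, 2, 3}
Tree: (single bag)
A single bag containing all 3 vertices is trivially a valid decomposition of width 2. For the lower bound, the 3 vertices {1, 2, 3} are pairwise adjacent, and any tree decomposition puts a clique entirely inside one bag — forcing width ≥ 2. Therefore the treewidth is 2.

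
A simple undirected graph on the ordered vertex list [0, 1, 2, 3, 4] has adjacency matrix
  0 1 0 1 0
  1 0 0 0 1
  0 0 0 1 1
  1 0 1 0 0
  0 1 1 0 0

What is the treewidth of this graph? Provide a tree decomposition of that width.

The largest bag has 3 vertices, giving width 2; this decomposition certifies tw(G) ≤ 2. For the lower bound, G contains the cycle 1–4–2–3–0–1, so G is not a forest; only forests have treewidth ≤ 1, hence tw(G) ≥ 2. Combining the bounds, tw(G) = 2.

Treewidth 2.
Bags: B1 = {1, 2, 4}  B2 = {1, 2, 3}  B3 = {0, 1, 3}
Tree: B1–B2, B2–B3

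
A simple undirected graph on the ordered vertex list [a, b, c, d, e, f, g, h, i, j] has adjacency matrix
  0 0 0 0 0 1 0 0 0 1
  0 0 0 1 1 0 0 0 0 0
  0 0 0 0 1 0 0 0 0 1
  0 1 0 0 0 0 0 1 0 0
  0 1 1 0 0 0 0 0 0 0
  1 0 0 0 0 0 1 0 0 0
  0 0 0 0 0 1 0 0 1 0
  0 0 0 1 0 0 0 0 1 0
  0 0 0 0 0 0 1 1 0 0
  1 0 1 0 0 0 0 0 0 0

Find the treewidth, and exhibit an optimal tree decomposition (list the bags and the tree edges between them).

Every bag has size at most 3, so the width is 3 − 1 = 2 and tw(G) ≤ 2. For the lower bound, G contains the cycle a–j–c–e–b–d–h–i–g–f–a, so G is not a forest; only forests have treewidth ≤ 1, hence tw(G) ≥ 2. Therefore the treewidth is 2.

Treewidth 2.
One such decomposition:
Bags: B1 = {a, c, j}  B2 = {a, c, e}  B3 = {a, b, e}  B4 = {a, b, d}  B5 = {a, d, h}  B6 = {a, h, i}  B7 = {a, g, i}  B8 = {a, f, g}
Tree: B1–B2, B2–B3, B3–B4, B4–B5, B5–B6, B6–B7, B7–B8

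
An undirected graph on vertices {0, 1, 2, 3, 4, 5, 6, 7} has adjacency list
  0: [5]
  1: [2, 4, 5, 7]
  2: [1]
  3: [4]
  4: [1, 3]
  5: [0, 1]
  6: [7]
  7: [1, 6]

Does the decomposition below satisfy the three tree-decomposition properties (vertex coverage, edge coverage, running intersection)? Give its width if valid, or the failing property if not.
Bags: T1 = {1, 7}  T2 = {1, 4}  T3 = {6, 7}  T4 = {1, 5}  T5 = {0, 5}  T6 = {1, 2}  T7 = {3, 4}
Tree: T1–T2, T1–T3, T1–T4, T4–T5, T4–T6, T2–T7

Yes; width 1.

Vertex coverage: the bags together contain {0, 1, 2, 3, 4, 5, 6, 7}, the full vertex set. Edge coverage: each edge of G has both endpoints in at least one bag. Running intersection: for every vertex, the bags containing it form a connected subtree. All three properties hold, so this is a valid tree decomposition of width max|bag| − 1 = 1, and hence tw(G) ≤ 1.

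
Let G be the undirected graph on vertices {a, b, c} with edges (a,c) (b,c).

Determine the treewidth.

A width-1 tree decomposition is:
Bags: B1 = {a, c}  B2 = {b, c}
Tree: B1–B2
Each bag holds 2 vertices, so the decomposition has width 1, which upper-bounds the treewidth. Any graph with an edge has treewidth ≥ 1, and G has the edge a–c. Combining the bounds, tw(G) = 1.

1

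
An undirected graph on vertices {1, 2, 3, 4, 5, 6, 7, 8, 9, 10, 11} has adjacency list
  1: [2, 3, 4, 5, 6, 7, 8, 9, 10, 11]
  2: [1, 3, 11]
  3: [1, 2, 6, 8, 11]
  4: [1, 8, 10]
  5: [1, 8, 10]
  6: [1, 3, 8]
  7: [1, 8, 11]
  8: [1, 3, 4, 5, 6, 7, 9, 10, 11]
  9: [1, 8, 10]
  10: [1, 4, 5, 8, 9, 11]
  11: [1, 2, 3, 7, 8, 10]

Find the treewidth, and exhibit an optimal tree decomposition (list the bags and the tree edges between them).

Treewidth 3.
Bags: B1 = {1, 7, 8, 11}  B2 = {1, 8, 10, 11}  B3 = {1, 3, 8, 11}  B4 = {1, 5, 8, 10}  B5 = {1, 4, 8, 10}  B6 = {1, 8, 9, 10}  B7 = {1, 2, 3, 11}  B8 = {1, 3, 6, 8}
Tree: B1–B2, B2–B3, B2–B4, B2–B5, B5–B6, B3–B7, B3–B8

The largest bag has 4 vertices, giving width 3; this decomposition certifies tw(G) ≤ 3. For the lower bound, the 4 vertices {1, 8, 9, 10} are pairwise adjacent, and any tree decomposition puts a clique entirely inside one bag — forcing width ≥ 3. Combining the bounds, tw(G) = 3.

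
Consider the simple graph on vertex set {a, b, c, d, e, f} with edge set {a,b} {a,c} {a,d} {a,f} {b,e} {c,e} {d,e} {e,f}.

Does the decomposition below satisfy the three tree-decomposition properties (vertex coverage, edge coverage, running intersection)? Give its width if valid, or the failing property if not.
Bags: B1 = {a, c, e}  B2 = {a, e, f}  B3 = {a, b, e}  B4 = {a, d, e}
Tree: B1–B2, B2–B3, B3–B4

Every vertex of G appears in some bag (union = {a, b, c, d, e, f}); every edge is covered by a bag; and for each vertex v the set of bags containing v is connected in the bag tree. The decomposition is therefore valid. The largest bag has 3 vertices, so the width is 2.

Yes; width 2.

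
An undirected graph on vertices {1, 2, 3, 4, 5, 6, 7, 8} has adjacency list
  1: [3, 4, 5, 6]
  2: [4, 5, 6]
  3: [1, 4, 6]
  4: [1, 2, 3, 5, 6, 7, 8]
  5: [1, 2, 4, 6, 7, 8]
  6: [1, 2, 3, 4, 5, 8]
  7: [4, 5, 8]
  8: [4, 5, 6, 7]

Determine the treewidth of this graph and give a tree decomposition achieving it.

Each bag holds 4 vertices, so the decomposition has width 3, which upper-bounds the treewidth. On the other hand G contains the 4-clique {1, 3, 4, 6}. A clique must lie in a single bag of any decomposition, so no decomposition can have width below 3. Hence tw(G) = 3 exactly.

Treewidth 3.
Bags: B1 = {1, 3, 4, 6}  B2 = {1, 4, 5, 6}  B3 = {4, 5, 6, 8}  B4 = {4, 5, 7, 8}  B5 = {2, 4, 5, 6}
Tree: B1–B2, B2–B3, B3–B4, B3–B5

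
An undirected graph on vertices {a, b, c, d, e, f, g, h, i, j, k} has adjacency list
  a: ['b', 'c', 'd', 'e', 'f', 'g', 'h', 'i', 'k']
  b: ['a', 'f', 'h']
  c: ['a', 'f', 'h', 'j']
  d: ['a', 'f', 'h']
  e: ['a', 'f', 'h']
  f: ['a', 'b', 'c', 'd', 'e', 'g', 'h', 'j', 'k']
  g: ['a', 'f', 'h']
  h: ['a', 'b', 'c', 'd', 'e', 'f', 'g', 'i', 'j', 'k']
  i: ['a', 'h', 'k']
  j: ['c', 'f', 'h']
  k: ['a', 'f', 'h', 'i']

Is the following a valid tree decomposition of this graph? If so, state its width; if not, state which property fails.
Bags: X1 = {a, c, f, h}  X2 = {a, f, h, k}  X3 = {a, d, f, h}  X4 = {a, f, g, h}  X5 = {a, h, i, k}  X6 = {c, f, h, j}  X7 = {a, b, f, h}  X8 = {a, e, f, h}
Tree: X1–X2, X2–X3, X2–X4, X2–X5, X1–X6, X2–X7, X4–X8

Every vertex of G appears in some bag (union = {a, b, c, d, e, f, g, h, i, j, k}); every edge is covered by a bag; and for each vertex v the set of bags containing v is connected in the bag tree. The decomposition is therefore valid. The largest bag has 4 vertices, so the width is 3.

Yes; width 3.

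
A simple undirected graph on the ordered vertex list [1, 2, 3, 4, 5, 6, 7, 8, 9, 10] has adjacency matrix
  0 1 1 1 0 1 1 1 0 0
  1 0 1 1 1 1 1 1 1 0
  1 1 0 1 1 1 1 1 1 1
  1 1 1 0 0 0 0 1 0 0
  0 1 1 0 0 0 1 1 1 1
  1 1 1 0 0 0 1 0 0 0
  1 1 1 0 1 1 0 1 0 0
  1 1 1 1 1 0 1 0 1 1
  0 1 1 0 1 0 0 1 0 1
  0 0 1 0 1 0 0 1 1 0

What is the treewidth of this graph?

A width-4 tree decomposition is:
Bags: B1 = {2, 3, 5, 7, 8}  B2 = {2, 3, 5, 8, 9}  B3 = {1, 2, 3, 7, 8}  B4 = {1, 2, 3, 6, 7}  B5 = {1, 2, 3, 4, 8}  B6 = {3, 5, 8, 9, 10}
Tree: B1–B2, B1–B3, B3–B4, B3–B5, B2–B6
Each bag holds 5 vertices, so the decomposition has width 4, which upper-bounds the treewidth. Conversely, {1, 2, 3, 4, 8} is a clique of size 5, and the vertices of any clique must share a bag in every tree decomposition; so some bag has ≥ 5 vertices and tw(G) ≥ 4. Therefore the treewidth is 4.

4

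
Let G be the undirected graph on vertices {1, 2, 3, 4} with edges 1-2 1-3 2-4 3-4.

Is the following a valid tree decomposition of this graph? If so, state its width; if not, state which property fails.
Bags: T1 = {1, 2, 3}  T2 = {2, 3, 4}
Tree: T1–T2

Yes; width 2.

Checking the three conditions: (i) the bags cover all of {1, 2, 3, 4}; (ii) for each edge, some bag contains both endpoints; (iii) the bags containing any fixed vertex form a subtree. All hold, so the decomposition is valid with width 3 − 1 = 2.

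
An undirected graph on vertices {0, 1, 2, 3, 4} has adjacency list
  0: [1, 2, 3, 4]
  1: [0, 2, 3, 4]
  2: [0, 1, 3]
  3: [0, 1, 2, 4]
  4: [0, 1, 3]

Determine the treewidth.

A width-3 tree decomposition is:
Bags: B1 = {0, 1, 2, 3}  B2 = {0, 1, 3, 4}
Tree: B1–B2
Every bag has size at most 4, so the width is 4 − 1 = 3 and tw(G) ≤ 3. Conversely, {0, 1, 2, 3} is a clique of size 4, and the vertices of any clique must share a bag in every tree decomposition; so some bag has ≥ 4 vertices and tw(G) ≥ 3. Hence tw(G) = 3 exactly.

3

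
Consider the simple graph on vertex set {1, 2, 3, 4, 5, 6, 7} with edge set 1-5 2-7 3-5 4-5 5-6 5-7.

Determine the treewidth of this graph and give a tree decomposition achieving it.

Treewidth 1.
One optimal decomposition is:
Bags: B1 = {5, 6}  B2 = {4, 5}  B3 = {1, 5}  B4 = {5, 7}  B5 = {3, 5}  B6 = {2, 7}
Tree: B1–B2, B2–B3, B3–B4, B4–B5, B4–B6

Every bag has size at most 2, so the width is 2 − 1 = 1 and tw(G) ≤ 1. Since G has at least one edge (e.g. 6–5), it is not an edgeless graph, so tw(G) ≥ 1. Therefore the treewidth is 1.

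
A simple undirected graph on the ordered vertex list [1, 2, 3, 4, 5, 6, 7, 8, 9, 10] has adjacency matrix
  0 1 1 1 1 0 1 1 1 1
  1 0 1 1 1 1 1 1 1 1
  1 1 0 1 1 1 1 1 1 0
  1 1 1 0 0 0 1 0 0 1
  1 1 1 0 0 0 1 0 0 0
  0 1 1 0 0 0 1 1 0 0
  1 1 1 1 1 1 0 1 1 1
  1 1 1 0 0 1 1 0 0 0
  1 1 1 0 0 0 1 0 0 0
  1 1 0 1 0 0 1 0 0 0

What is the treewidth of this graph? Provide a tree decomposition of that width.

Treewidth 4.
Bags: B1 = {1, 2, 3, 4, 7}  B2 = {1, 2, 4, 7, 10}  B3 = {1, 2, 3, 5, 7}  B4 = {1, 2, 3, 7, 8}  B5 = {1, 2, 3, 7, 9}  B6 = {2, 3, 6, 7, 8}
Tree: B1–B2, B1–B3, B1–B4, B1–B5, B4–B6

Each bag holds 5 vertices, so the decomposition has width 4, which upper-bounds the treewidth. Conversely, {1, 2, 4, 7, 10} is a clique of size 5, and the vertices of any clique must share a bag in every tree decomposition; so some bag has ≥ 5 vertices and tw(G) ≥ 4. The upper and lower bounds meet at 4, so that is the treewidth.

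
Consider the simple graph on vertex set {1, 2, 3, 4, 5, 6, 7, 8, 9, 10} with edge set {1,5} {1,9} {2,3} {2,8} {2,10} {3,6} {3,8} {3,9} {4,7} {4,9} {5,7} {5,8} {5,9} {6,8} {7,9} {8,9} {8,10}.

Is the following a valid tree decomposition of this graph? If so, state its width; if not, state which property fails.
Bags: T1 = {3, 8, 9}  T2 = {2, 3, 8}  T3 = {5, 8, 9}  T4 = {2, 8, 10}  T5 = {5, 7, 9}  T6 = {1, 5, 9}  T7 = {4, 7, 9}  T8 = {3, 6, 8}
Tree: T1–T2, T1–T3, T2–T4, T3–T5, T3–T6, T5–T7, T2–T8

Yes; width 2.

Every vertex of G appears in some bag (union = {1, 2, 3, 4, 5, 6, 7, 8, 9, 10}); every edge is covered by a bag; and for each vertex v the set of bags containing v is connected in the bag tree. The decomposition is therefore valid. The largest bag has 3 vertices, so the width is 2.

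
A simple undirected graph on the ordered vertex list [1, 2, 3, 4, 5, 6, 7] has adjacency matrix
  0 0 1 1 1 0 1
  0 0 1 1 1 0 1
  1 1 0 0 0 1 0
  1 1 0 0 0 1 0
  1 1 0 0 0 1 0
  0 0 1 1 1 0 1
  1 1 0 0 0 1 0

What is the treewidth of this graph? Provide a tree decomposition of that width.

Treewidth 3.
Bags: B1 = {1, 2, 4, 6}  B2 = {1, 2, 5, 6}  B3 = {1, 2, 6, 7}  B4 = {1, 2, 3, 6}
Tree: B1–B2, B2–B3, B3–B4

The largest bag has 4 vertices, giving width 3; this decomposition certifies tw(G) ≤ 3. For the lower bound: the 4 vertex sets {4,6}, {2,5}, {1}, {7} are disjoint, each induces a connected subgraph, and every pair is joined by at least one edge of G. Contracting each set to a single vertex therefore yields K_{4} as a minor, and since treewidth is minor-monotone, tw(G) ≥ tw(K_{4}) = 3. The upper and lower bounds meet at 3, so that is the treewidth.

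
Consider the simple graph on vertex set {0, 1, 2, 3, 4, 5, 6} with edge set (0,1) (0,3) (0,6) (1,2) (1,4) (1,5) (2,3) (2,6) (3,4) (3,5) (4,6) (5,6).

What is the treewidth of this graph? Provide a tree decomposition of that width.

Treewidth 3.
One such decomposition:
Bags: B1 = {0, 1, 3, 6}  B2 = {1, 2, 3, 6}  B3 = {1, 3, 4, 6}  B4 = {1, 3, 5, 6}
Tree: B1–B2, B2–B3, B3–B4

The largest bag has 4 vertices, giving width 3; this decomposition certifies tw(G) ≤ 3. For the lower bound: the 4 vertex sets {0,3}, {1,2}, {6}, {4} are disjoint, each induces a connected subgraph, and every pair is joined by at least one edge of G. Contracting each set to a single vertex therefore yields K_{4} as a minor, and since treewidth is minor-monotone, tw(G) ≥ tw(K_{4}) = 3. Combining the bounds, tw(G) = 3.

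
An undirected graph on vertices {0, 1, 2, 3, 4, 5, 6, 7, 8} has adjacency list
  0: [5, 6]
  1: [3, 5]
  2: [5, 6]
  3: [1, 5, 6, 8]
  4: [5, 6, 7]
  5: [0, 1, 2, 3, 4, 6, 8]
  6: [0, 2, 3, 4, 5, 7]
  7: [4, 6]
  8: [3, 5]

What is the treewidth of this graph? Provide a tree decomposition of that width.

Each bag holds 3 vertices, so the decomposition has width 2, which upper-bounds the treewidth. On the other hand G contains the 3-clique {3, 5, 8}. A clique must lie in a single bag of any decomposition, so no decomposition can have width below 2. The upper and lower bounds meet at 2, so that is the treewidth.

Treewidth 2.
Bags: B1 = {4, 5, 6}  B2 = {0, 5, 6}  B3 = {3, 5, 6}  B4 = {3, 5, 8}  B5 = {2, 5, 6}  B6 = {4, 6, 7}  B7 = {1, 3, 5}
Tree: B1–B2, B2–B3, B3–B4, B3–B5, B1–B6, B4–B7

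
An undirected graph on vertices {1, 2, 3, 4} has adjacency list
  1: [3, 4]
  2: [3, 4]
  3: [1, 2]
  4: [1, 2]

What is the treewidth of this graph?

A width-2 tree decomposition is:
Bags: B1 = {1, 2, 3}  B2 = {1, 2, 4}
Tree: B1–B2
Every bag has size at most 3, so the width is 3 − 1 = 2 and tw(G) ≤ 2. Since 2–3–1–4–2 is a cycle in G, G is not acyclic. Forests are exactly the graphs of treewidth ≤ 1, so tw(G) ≥ 2. Hence tw(G) = 2 exactly.

2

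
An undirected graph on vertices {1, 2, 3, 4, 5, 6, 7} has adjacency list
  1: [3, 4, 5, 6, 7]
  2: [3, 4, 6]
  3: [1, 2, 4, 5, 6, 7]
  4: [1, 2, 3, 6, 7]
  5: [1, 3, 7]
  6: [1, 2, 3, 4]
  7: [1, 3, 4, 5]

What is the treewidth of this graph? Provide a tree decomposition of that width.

The largest bag has 4 vertices, giving width 3; this decomposition certifies tw(G) ≤ 3. Conversely, {1, 3, 4, 6} is a clique of size 4, and the vertices of any clique must share a bag in every tree decomposition; so some bag has ≥ 4 vertices and tw(G) ≥ 3. Hence tw(G) = 3 exactly.

Treewidth 3.
One optimal decomposition is:
Bags: B1 = {1, 3, 4, 7}  B2 = {1, 3, 4, 6}  B3 = {1, 3, 5, 7}  B4 = {2, 3, 4, 6}
Tree: B1–B2, B1–B3, B2–B4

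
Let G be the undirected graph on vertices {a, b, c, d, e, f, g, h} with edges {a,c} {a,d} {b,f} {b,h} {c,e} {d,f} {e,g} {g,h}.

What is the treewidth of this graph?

A width-2 tree decomposition is:
Bags: B1 = {a, c, e}  B2 = {a, e, g}  B3 = {a, g, h}  B4 = {a, b, h}  B5 = {a, b, f}  B6 = {a, d, f}
Tree: B1–B2, B2–B3, B3–B4, B4–B5, B5–B6
The largest bag has 3 vertices, giving width 2; this decomposition certifies tw(G) ≤ 2. The edges a–c–e–g–h–b–f–d–a form a cycle, so G is not a tree and its treewidth is at least 2. Therefore the treewidth is 2.

2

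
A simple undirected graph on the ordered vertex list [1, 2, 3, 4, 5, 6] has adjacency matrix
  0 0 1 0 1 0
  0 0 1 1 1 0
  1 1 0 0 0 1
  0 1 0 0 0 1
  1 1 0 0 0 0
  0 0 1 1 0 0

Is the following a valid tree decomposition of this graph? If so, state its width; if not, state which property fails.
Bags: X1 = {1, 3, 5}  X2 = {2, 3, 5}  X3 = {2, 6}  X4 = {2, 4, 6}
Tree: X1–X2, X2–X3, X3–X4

No — edge (3,6) lies in no bag.

A tree decomposition must satisfy three properties: every vertex lies in some bag; for every edge, both endpoints lie together in some bag; and for every vertex, the bags containing it form a connected subtree. Here edge (3,6) lies in no bag, so the decomposition is invalid.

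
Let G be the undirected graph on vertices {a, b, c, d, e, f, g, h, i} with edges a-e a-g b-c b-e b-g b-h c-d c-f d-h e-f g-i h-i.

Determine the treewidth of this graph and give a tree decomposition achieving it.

The largest bag has 4 vertices, giving width 3; this decomposition certifies tw(G) ≤ 3. For the lower bound: the 4 vertex sets {d,h,i}, {c}, {b}, {a,e,f,g} are disjoint, each induces a connected subgraph, and every pair is joined by at least one edge of G. Contracting each set to a single vertex therefore yields K_{4} as a minor, and since treewidth is minor-monotone, tw(G) ≥ tw(K_{4}) = 3. Hence tw(G) = 3 exactly.

Treewidth 3.
One optimal decomposition is:
Bags: B1 = {c, d, h, i}  B2 = {b, c, h, i}  B3 = {b, c, g, i}  B4 = {b, c, f, g}  B5 = {b, e, f, g}  B6 = {a, e, f, g}
Tree: B1–B2, B2–B3, B3–B4, B4–B5, B5–B6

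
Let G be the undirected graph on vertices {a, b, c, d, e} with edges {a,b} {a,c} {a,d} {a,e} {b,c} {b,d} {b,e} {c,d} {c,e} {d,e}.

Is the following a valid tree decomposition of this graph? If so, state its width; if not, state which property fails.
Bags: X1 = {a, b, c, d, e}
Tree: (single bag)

Vertex coverage: the bags together contain {a, b, c, d, e}, the full vertex set. Edge coverage: each edge of G has both endpoints in at least one bag. Running intersection: for every vertex, the bags containing it form a connected subtree. All three properties hold, so this is a valid tree decomposition of width max|bag| − 1 = 4, and hence tw(G) ≤ 4.

Yes; width 4.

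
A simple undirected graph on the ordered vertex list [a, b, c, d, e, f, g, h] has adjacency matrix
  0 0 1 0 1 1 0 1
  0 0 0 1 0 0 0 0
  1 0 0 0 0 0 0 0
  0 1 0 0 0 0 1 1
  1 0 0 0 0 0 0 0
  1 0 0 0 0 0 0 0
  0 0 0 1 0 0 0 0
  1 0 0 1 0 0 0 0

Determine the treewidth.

1

A width-1 tree decomposition is:
Bags: B1 = {a, h}  B2 = {a, c}  B3 = {d, h}  B4 = {b, d}  B5 = {a, e}  B6 = {a, f}  B7 = {d, g}
Tree: B1–B2, B1–B3, B3–B4, B1–B5, B2–B6, B4–B7
Each bag holds 2 vertices, so the decomposition has width 1, which upper-bounds the treewidth. Since G has at least one edge (e.g. a–h), it is not an edgeless graph, so tw(G) ≥ 1. The upper and lower bounds meet at 1, so that is the treewidth.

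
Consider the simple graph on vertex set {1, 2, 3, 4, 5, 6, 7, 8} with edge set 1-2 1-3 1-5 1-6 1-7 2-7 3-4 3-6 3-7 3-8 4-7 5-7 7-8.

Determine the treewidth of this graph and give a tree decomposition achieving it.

Treewidth 2.
One such decomposition:
Bags: B1 = {1, 3, 6}  B2 = {1, 3, 7}  B3 = {1, 5, 7}  B4 = {1, 2, 7}  B5 = {3, 7, 8}  B6 = {3, 4, 7}
Tree: B1–B2, B2–B3, B2–B4, B2–B5, B5–B6

The largest bag has 3 vertices, giving width 2; this decomposition certifies tw(G) ≤ 2. Conversely, {1, 3, 6} is a clique of size 3, and the vertices of any clique must share a bag in every tree decomposition; so some bag has ≥ 3 vertices and tw(G) ≥ 2. Combining the bounds, tw(G) = 2.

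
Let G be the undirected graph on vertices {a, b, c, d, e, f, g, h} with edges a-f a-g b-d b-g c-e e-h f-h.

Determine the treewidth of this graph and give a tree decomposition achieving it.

Treewidth 1.
Bags: B1 = {c, e}  B2 = {e, h}  B3 = {f, h}  B4 = {a, f}  B5 = {a, g}  B6 = {b, g}  B7 = {b, d}
Tree: B1–B2, B2–B3, B3–B4, B4–B5, B5–B6, B6–B7

Each bag holds 2 vertices, so the decomposition has width 1, which upper-bounds the treewidth. Since G has at least one edge (e.g. c–e), it is not an edgeless graph, so tw(G) ≥ 1. Therefore the treewidth is 1.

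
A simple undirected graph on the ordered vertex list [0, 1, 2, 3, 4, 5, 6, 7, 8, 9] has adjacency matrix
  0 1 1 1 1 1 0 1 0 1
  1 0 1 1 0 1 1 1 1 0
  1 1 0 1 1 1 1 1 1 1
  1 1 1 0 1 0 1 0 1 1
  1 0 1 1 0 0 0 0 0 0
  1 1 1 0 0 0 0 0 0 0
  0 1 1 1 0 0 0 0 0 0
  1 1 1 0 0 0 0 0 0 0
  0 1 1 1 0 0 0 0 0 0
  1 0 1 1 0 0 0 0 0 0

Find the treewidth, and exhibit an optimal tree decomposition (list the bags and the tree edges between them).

Treewidth 3.
Bags: B1 = {0, 1, 2, 3}  B2 = {1, 2, 3, 6}  B3 = {0, 2, 3, 9}  B4 = {0, 1, 2, 7}  B5 = {0, 1, 2, 5}  B6 = {1, 2, 3, 8}  B7 = {0, 2, 3, 4}
Tree: B1–B2, B1–B3, B1–B4, B4–B5, B1–B6, B3–B7

Each bag holds 4 vertices, so the decomposition has width 3, which upper-bounds the treewidth. For the lower bound, the 4 vertices {0, 1, 2, 3} are pairwise adjacent, and any tree decomposition puts a clique entirely inside one bag — forcing width ≥ 3. Combining the bounds, tw(G) = 3.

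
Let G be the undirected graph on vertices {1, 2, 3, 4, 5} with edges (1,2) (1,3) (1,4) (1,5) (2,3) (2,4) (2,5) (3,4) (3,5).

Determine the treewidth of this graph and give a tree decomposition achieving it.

Each bag holds 4 vertices, so the decomposition has width 3, which upper-bounds the treewidth. For the lower bound, the 4 vertices {1, 2, 3, 4} are pairwise adjacent, and any tree decomposition puts a clique entirely inside one bag — forcing width ≥ 3. Hence tw(G) = 3 exactly.

Treewidth 3.
One such decomposition:
Bags: B1 = {1, 2, 3, 4}  B2 = {1, 2, 3, 5}
Tree: B1–B2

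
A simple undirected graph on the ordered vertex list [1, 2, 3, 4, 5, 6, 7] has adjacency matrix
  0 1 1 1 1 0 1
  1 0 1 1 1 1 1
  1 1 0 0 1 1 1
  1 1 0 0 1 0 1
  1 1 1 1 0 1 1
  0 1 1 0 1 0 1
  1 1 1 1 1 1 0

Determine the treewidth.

4

A width-4 tree decomposition is:
Bags: B1 = {1, 2, 3, 5, 7}  B2 = {2, 3, 5, 6, 7}  B3 = {1, 2, 4, 5, 7}
Tree: B1–B2, B1–B3
The largest bag has 5 vertices, giving width 4; this decomposition certifies tw(G) ≤ 4. On the other hand G contains the 5-clique {1, 2, 3, 5, 7}. A clique must lie in a single bag of any decomposition, so no decomposition can have width below 4. Hence tw(G) = 4 exactly.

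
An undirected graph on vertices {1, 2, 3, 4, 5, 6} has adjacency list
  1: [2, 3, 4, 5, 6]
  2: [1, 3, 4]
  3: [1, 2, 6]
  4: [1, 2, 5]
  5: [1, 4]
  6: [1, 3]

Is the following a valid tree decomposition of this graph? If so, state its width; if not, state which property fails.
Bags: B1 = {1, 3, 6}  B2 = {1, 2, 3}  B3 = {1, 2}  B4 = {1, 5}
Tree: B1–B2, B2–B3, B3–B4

No — vertex 4 appears in no bag.

A tree decomposition must satisfy three properties: every vertex lies in some bag; for every edge, both endpoints lie together in some bag; and for every vertex, the bags containing it form a connected subtree. Here vertex 4 appears in no bag, so the decomposition is invalid.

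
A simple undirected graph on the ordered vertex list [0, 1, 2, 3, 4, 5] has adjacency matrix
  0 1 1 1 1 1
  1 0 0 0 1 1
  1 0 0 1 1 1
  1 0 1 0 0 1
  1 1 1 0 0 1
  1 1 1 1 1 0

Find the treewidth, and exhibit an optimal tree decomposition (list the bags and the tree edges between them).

The largest bag has 4 vertices, giving width 3; this decomposition certifies tw(G) ≤ 3. For the lower bound, the 4 vertices {0, 1, 4, 5} are pairwise adjacent, and any tree decomposition puts a clique entirely inside one bag — forcing width ≥ 3. Combining the bounds, tw(G) = 3.

Treewidth 3.
One such decomposition:
Bags: B1 = {0, 2, 4, 5}  B2 = {0, 1, 4, 5}  B3 = {0, 2, 3, 5}
Tree: B1–B2, B1–B3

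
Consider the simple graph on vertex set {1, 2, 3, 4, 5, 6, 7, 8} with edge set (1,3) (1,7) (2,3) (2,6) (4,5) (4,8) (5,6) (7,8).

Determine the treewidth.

A width-2 tree decomposition is:
Bags: B1 = {2, 3, 6}  B2 = {3, 5, 6}  B3 = {3, 4, 5}  B4 = {3, 4, 8}  B5 = {3, 7, 8}  B6 = {1, 3, 7}
Tree: B1–B2, B2–B3, B3–B4, B4–B5, B5–B6
The largest bag has 3 vertices, giving width 2; this decomposition certifies tw(G) ≤ 2. The edges 3–2–6–5–4–8–7–1–3 form a cycle, so G is not a tree and its treewidth is at least 2. Hence tw(G) = 2 exactly.

2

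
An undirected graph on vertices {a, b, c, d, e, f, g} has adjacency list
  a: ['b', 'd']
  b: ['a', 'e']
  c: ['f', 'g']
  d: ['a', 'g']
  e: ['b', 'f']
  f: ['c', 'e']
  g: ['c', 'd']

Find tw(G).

2

A width-2 tree decomposition is:
Bags: B1 = {c, d, g}  B2 = {a, c, d}  B3 = {a, b, c}  B4 = {b, c, e}  B5 = {c, e, f}
Tree: B1–B2, B2–B3, B3–B4, B4–B5
Every bag has size at most 3, so the width is 3 − 1 = 2 and tw(G) ≤ 2. The edges c–g–d–a–b–e–f–c form a cycle, so G is not a tree and its treewidth is at least 2. Therefore the treewidth is 2.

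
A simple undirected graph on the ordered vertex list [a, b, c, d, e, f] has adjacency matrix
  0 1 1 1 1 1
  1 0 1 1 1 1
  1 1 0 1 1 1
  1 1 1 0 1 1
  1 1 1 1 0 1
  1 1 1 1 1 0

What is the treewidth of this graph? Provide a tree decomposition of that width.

Treewidth 5.
One optimal decomposition is:
Bags: B1 = {a, b, c, d, e, f}
Tree: (single bag)

A single bag containing all 6 vertices is trivially a valid decomposition of width 5. For the lower bound, the 6 vertices {a, b, c, d, e, f} are pairwise adjacent, and any tree decomposition puts a clique entirely inside one bag — forcing width ≥ 5. Hence tw(G) = 5 exactly.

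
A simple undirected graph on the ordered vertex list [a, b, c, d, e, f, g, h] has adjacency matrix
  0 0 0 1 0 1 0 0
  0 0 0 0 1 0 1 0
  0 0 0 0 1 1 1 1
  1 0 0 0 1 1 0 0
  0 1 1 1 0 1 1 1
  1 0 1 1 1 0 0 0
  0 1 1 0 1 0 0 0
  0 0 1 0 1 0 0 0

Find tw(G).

2

A width-2 tree decomposition is:
Bags: B1 = {d, e, f}  B2 = {c, e, f}  B3 = {c, e, g}  B4 = {a, d, f}  B5 = {b, e, g}  B6 = {c, e, h}
Tree: B1–B2, B2–B3, B1–B4, B3–B5, B2–B6
Every bag has size at most 3, so the width is 3 − 1 = 2 and tw(G) ≤ 2. Conversely, {d, e, f} is a clique of size 3, and the vertices of any clique must share a bag in every tree decomposition; so some bag has ≥ 3 vertices and tw(G) ≥ 2. Combining the bounds, tw(G) = 2.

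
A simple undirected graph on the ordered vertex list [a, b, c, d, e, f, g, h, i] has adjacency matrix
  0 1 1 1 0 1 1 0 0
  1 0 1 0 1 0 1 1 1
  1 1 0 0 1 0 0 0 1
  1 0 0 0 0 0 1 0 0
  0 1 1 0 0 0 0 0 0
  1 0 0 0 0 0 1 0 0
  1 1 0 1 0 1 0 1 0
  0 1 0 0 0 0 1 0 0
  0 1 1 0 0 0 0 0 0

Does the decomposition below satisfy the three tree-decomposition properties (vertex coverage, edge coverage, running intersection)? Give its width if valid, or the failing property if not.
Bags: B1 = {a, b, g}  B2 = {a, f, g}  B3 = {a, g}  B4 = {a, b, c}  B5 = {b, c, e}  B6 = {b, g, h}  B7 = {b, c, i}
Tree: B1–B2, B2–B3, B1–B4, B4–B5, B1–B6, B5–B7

No — vertex d appears in no bag.

A tree decomposition must satisfy three properties: every vertex lies in some bag; for every edge, both endpoints lie together in some bag; and for every vertex, the bags containing it form a connected subtree. Here vertex d appears in no bag, so the decomposition is invalid.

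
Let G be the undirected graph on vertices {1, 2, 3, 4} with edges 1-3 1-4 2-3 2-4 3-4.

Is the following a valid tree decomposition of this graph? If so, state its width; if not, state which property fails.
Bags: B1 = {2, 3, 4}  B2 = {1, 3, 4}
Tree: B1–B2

Yes; width 2.

Vertex coverage: the bags together contain {1, 2, 3, 4}, the full vertex set. Edge coverage: each edge of G has both endpoints in at least one bag. Running intersection: for every vertex, the bags containing it form a connected subtree. All three properties hold, so this is a valid tree decomposition of width max|bag| − 1 = 2, and hence tw(G) ≤ 2.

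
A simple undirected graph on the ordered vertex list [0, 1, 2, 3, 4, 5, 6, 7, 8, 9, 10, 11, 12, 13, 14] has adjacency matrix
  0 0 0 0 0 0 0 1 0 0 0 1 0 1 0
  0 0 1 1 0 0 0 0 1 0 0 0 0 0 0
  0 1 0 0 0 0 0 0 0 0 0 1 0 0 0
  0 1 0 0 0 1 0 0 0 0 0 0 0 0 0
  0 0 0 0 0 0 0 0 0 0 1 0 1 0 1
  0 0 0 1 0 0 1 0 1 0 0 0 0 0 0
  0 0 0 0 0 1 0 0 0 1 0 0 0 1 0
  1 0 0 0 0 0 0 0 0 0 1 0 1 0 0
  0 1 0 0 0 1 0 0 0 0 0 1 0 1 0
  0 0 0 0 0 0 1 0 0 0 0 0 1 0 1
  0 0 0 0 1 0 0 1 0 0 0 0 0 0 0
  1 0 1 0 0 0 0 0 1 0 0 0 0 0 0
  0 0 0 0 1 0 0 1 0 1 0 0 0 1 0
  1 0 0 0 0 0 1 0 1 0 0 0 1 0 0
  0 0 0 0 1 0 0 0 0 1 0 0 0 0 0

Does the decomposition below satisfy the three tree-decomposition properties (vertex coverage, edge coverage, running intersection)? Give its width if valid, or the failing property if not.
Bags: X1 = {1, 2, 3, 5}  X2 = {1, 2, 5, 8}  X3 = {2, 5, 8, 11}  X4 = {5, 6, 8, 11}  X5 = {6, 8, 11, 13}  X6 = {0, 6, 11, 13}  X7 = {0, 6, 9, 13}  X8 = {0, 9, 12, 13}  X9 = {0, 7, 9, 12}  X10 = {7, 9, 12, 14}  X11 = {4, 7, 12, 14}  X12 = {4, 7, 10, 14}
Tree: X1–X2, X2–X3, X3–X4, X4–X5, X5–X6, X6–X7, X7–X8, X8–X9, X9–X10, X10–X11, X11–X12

Yes; width 3.

Checking the three conditions: (i) the bags cover all of {0, 1, 2, 3, 4, 5, 6, 7, 8, 9, 10, 11, 12, 13, 14}; (ii) for each edge, some bag contains both endpoints; (iii) the bags containing any fixed vertex form a subtree. All hold, so the decomposition is valid with width 4 − 1 = 3.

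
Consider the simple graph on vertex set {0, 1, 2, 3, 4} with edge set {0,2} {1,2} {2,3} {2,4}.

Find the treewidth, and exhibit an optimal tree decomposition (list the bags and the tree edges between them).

Each bag holds 2 vertices, so the decomposition has width 1, which upper-bounds the treewidth. G has an edge, so its treewidth is at least 1. Hence tw(G) = 1 exactly.

Treewidth 1.
Bags: B1 = {2, 3}  B2 = {2, 4}  B3 = {1, 2}  B4 = {0, 2}
Tree: B1–B2, B1–B3, B3–B4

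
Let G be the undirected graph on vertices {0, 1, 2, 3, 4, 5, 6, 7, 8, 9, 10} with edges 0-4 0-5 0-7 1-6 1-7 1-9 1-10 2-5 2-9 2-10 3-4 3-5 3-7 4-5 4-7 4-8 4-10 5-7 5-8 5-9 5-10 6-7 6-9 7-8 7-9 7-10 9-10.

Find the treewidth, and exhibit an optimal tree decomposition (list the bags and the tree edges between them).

The largest bag has 4 vertices, giving width 3; this decomposition certifies tw(G) ≤ 3. On the other hand G contains the 4-clique {2, 5, 9, 10}. A clique must lie in a single bag of any decomposition, so no decomposition can have width below 3. Therefore the treewidth is 3.

Treewidth 3.
One such decomposition:
Bags: B1 = {1, 7, 9, 10}  B2 = {5, 7, 9, 10}  B3 = {4, 5, 7, 10}  B4 = {2, 5, 9, 10}  B5 = {4, 5, 7, 8}  B6 = {3, 4, 5, 7}  B7 = {1, 6, 7, 9}  B8 = {0, 4, 5, 7}
Tree: B1–B2, B2–B3, B2–B4, B3–B5, B3–B6, B1–B7, B5–B8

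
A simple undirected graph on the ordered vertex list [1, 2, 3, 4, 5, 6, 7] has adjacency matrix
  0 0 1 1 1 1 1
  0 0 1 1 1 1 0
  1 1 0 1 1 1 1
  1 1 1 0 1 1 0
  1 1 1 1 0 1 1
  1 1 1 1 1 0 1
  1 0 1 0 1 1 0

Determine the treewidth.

4

A width-4 tree decomposition is:
Bags: B1 = {2, 3, 4, 5, 6}  B2 = {1, 3, 4, 5, 6}  B3 = {1, 3, 5, 6, 7}
Tree: B1–B2, B2–B3
Every bag has size at most 5, so the width is 5 − 1 = 4 and tw(G) ≤ 4. For the lower bound, the 5 vertices {1, 3, 4, 5, 6} are pairwise adjacent, and any tree decomposition puts a clique entirely inside one bag — forcing width ≥ 4. Hence tw(G) = 4 exactly.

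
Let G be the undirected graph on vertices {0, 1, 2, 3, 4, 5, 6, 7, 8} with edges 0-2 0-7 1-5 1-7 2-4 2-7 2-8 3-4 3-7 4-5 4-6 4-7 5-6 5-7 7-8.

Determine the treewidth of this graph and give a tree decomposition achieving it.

Treewidth 2.
One such decomposition:
Bags: B1 = {2, 4, 7}  B2 = {3, 4, 7}  B3 = {4, 5, 7}  B4 = {2, 7, 8}  B5 = {0, 2, 7}  B6 = {1, 5, 7}  B7 = {4, 5, 6}
Tree: B1–B2, B2–B3, B1–B4, B1–B5, B3–B6, B3–B7

Each bag holds 3 vertices, so the decomposition has width 2, which upper-bounds the treewidth. Conversely, {4, 5, 6} is a clique of size 3, and the vertices of any clique must share a bag in every tree decomposition; so some bag has ≥ 3 vertices and tw(G) ≥ 2. Therefore the treewidth is 2.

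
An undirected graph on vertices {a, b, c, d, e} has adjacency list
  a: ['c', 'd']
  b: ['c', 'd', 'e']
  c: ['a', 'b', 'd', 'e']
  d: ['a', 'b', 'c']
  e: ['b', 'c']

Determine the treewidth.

2

A width-2 tree decomposition is:
Bags: B1 = {b, c, e}  B2 = {b, c, d}  B3 = {a, c, d}
Tree: B1–B2, B2–B3
Each bag holds 3 vertices, so the decomposition has width 2, which upper-bounds the treewidth. On the other hand G contains the 3-clique {a, c, d}. A clique must lie in a single bag of any decomposition, so no decomposition can have width below 2. Combining the bounds, tw(G) = 2.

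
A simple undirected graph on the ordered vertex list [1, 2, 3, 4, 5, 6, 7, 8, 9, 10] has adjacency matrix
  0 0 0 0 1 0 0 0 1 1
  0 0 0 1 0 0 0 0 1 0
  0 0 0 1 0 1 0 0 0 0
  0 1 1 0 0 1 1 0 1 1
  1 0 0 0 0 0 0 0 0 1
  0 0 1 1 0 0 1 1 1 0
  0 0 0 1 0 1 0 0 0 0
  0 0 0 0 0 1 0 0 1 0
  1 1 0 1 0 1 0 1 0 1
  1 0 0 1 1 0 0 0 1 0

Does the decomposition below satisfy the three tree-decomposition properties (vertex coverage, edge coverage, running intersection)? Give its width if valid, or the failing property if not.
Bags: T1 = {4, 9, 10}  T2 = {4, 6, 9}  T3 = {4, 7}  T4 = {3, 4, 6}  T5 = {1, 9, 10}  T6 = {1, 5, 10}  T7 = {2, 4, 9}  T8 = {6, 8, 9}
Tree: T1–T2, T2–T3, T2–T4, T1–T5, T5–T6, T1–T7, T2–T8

A tree decomposition must satisfy three properties: every vertex lies in some bag; for every edge, both endpoints lie together in some bag; and for every vertex, the bags containing it form a connected subtree. Here edge (6,7) lies in no bag, so the decomposition is invalid.

No — edge (6,7) lies in no bag.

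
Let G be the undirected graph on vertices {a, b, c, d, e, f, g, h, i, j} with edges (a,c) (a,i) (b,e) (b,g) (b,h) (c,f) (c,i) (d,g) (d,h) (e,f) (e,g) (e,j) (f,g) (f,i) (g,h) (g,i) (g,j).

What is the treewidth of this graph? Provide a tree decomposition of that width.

Each bag holds 3 vertices, so the decomposition has width 2, which upper-bounds the treewidth. On the other hand G contains the 3-clique {d, g, h}. A clique must lie in a single bag of any decomposition, so no decomposition can have width below 2. Therefore the treewidth is 2.

Treewidth 2.
One optimal decomposition is:
Bags: B1 = {f, g, i}  B2 = {c, f, i}  B3 = {e, f, g}  B4 = {b, e, g}  B5 = {b, g, h}  B6 = {a, c, i}  B7 = {d, g, h}  B8 = {e, g, j}
Tree: B1–B2, B1–B3, B3–B4, B4–B5, B2–B6, B5–B7, B3–B8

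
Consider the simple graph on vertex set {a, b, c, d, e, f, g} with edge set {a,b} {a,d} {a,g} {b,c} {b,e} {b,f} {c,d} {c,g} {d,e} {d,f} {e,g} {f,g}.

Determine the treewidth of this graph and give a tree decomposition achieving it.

Every bag has size at most 4, so the width is 4 − 1 = 3 and tw(G) ≤ 3. For the lower bound: the 4 vertex sets {d,e}, {a,g}, {b}, {f} are disjoint, each induces a connected subgraph, and every pair is joined by at least one edge of G. Contracting each set to a single vertex therefore yields K_{4} as a minor, and since treewidth is minor-monotone, tw(G) ≥ tw(K_{4}) = 3. Hence tw(G) = 3 exactly.

Treewidth 3.
One optimal decomposition is:
Bags: B1 = {b, d, e, g}  B2 = {a, b, d, g}  B3 = {b, d, f, g}  B4 = {b, c, d, g}
Tree: B1–B2, B2–B3, B3–B4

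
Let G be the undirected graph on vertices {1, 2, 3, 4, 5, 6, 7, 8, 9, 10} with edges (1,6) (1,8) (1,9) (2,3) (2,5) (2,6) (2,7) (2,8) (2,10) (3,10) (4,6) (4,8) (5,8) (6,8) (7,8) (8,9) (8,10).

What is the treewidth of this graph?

A width-2 tree decomposition is:
Bags: B1 = {1, 8, 9}  B2 = {1, 6, 8}  B3 = {2, 6, 8}  B4 = {2, 5, 8}  B5 = {2, 7, 8}  B6 = {4, 6, 8}  B7 = {2, 8, 10}  B8 = {2, 3, 10}
Tree: B1–B2, B2–B3, B3–B4, B4–B5, B2–B6, B5–B7, B7–B8
The largest bag has 3 vertices, giving width 2; this decomposition certifies tw(G) ≤ 2. Conversely, {1, 8, 9} is a clique of size 3, and the vertices of any clique must share a bag in every tree decomposition; so some bag has ≥ 3 vertices and tw(G) ≥ 2. The upper and lower bounds meet at 2, so that is the treewidth.

2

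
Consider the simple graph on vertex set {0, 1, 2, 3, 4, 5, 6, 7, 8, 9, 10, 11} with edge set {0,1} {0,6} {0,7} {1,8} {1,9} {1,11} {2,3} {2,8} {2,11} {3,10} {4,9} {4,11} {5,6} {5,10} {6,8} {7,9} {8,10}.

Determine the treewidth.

3

A width-3 tree decomposition is:
Bags: B1 = {0, 4, 7, 9}  B2 = {0, 1, 4, 9}  B3 = {0, 1, 4, 11}  B4 = {0, 1, 6, 11}  B5 = {1, 6, 8, 11}  B6 = {2, 6, 8, 11}  B7 = {2, 5, 6, 8}  B8 = {2, 5, 8, 10}  B9 = {2, 3, 5, 10}
Tree: B1–B2, B2–B3, B3–B4, B4–B5, B5–B6, B6–B7, B7–B8, B8–B9
Each bag holds 4 vertices, so the decomposition has width 3, which upper-bounds the treewidth. For the lower bound: the 4 vertex sets {4,7,9}, {0}, {1}, {2,6,8,11} are disjoint, each induces a connected subgraph, and every pair is joined by at least one edge of G. Contracting each set to a single vertex therefore yields K_{4} as a minor, and since treewidth is minor-monotone, tw(G) ≥ tw(K_{4}) = 3. The upper and lower bounds meet at 3, so that is the treewidth.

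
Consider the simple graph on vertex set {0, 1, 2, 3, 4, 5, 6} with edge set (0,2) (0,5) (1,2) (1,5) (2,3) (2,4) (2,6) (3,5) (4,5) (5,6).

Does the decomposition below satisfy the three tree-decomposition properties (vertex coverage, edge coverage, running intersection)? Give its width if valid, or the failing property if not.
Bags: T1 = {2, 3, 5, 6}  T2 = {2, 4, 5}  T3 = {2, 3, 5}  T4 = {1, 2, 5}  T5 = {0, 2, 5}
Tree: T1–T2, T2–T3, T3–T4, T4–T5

A tree decomposition must satisfy three properties: every vertex lies in some bag; for every edge, both endpoints lie together in some bag; and for every vertex, the bags containing it form a connected subtree. Here bags containing vertex 3 are not connected in the tree, so the decomposition is invalid.

No — bags containing vertex 3 are not connected in the tree.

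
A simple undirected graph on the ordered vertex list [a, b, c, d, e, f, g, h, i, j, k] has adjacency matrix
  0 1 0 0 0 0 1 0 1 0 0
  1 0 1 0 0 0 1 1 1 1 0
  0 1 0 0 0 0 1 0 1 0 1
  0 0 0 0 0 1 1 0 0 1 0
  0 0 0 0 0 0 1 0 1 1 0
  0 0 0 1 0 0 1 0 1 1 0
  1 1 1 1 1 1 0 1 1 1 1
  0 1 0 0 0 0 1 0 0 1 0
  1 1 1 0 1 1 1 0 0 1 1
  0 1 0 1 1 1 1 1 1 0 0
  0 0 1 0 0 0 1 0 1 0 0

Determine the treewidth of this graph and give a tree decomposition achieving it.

Treewidth 3.
One optimal decomposition is:
Bags: B1 = {a, b, g, i}  B2 = {b, g, i, j}  B3 = {b, c, g, i}  B4 = {e, g, i, j}  B5 = {c, g, i, k}  B6 = {b, g, h, j}  B7 = {f, g, i, j}  B8 = {d, f, g, j}
Tree: B1–B2, B2–B3, B2–B4, B3–B5, B2–B6, B4–B7, B7–B8

Each bag holds 4 vertices, so the decomposition has width 3, which upper-bounds the treewidth. Conversely, {d, f, g, j} is a clique of size 4, and the vertices of any clique must share a bag in every tree decomposition; so some bag has ≥ 4 vertices and tw(G) ≥ 3. Hence tw(G) = 3 exactly.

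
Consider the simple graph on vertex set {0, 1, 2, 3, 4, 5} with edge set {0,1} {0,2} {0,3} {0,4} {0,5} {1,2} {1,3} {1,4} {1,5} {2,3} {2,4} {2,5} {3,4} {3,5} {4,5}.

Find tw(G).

A width-5 tree decomposition is:
Bags: B1 = {0, 1, 2, 3, 4, 5}
Tree: (single bag)
With just one bag of size 6, the width is 6 − 1 = 5, so tw(G) ≤ 5. On the other hand G contains the 6-clique {0, 1, 2, 3, 4, 5}. A clique must lie in a single bag of any decomposition, so no decomposition can have width below 5. Therefore the treewidth is 5.

5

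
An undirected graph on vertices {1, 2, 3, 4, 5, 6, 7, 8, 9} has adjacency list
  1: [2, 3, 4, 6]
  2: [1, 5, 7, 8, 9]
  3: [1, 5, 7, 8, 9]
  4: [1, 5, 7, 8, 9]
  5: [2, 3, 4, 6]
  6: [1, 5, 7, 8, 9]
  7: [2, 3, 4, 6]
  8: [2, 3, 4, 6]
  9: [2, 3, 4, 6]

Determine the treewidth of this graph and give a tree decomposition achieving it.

Treewidth 4.
One such decomposition:
Bags: B1 = {2, 3, 4, 5, 6}  B2 = {2, 3, 4, 6, 9}  B3 = {1, 2, 3, 4, 6}  B4 = {2, 3, 4, 6, 7}  B5 = {2, 3, 4, 6, 8}
Tree: B1–B2, B2–B3, B3–B4, B4–B5

Each bag holds 5 vertices, so the decomposition has width 4, which upper-bounds the treewidth. For the lower bound: the 5 vertex sets {5,6}, {4,9}, {1,2}, {3}, {7} are disjoint, each induces a connected subgraph, and every pair is joined by at least one edge of G. Contracting each set to a single vertex therefore yields K_{5} as a minor, and since treewidth is minor-monotone, tw(G) ≥ tw(K_{5}) = 4. Therefore the treewidth is 4.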